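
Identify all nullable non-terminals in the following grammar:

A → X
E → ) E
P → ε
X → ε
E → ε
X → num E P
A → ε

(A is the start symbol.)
{ 'A', 'E', 'P', 'X' }

A non-terminal is nullable if it can derive ε (the empty string): either it has an ε-production, or it has a production whose right-hand side consists entirely of nullable non-terminals.

ε-productions: P → ε, X → ε, E → ε, A → ε
So P, X, E, A are immediately nullable.
Every non-terminal is now nullable.
Nullable = { 'A', 'E', 'P', 'X' }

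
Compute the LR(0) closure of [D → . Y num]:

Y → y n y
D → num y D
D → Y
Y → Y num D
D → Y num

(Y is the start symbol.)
{ [D → . Y num], [Y → . Y num D], [Y → . y n y] }

To compute CLOSURE, for each item [A → α.Bβ] where B is a non-terminal, add [B → .γ] for all productions B → γ; repeat for the newly added items until nothing changes.

Start with: [D → . Y num]
  [D → . Y num] has the dot before Y: add [Y → . y n y], [Y → . Y num D]
No further items can be added.

CLOSURE = { [D → . Y num], [Y → . Y num D], [Y → . y n y] }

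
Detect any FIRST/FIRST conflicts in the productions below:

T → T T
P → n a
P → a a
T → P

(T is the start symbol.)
FIRST sets of the non-terminals at (or reachable through a nullable prefix from) the front of some alternative:
  FIRST(T) = { 'a', 'n' }
  FIRST(P) = { 'a', 'n' }

Productions for T:
  T → T T: FIRST = { 'a', 'n' }
  T → P: FIRST = { 'a', 'n' }
Productions for P:
  P → n a: FIRST = { 'n' }
  P → a a: FIRST = { 'a' }

Conflict for T: T → T T and T → P
  Overlap: { 'a', 'n' }

Answer: Yes. T → T T / T → P on { 'a', 'n' }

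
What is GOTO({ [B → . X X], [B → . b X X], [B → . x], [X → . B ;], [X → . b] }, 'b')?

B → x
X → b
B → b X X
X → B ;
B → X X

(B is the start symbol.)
GOTO(I, 'b') = CLOSURE({ [A → αX.β] : [A → α.Xβ] ∈ I, X = 'b' })

Items with dot before 'b', with the dot advanced:
  [B → . b X X] → [B → b . X X]
  [X → . b] → [X → b .]
Closure of the advanced items:
  [B → b . X X] has the dot before X: add [X → . b], [X → . B ;]
  [X → . B ;] has the dot before B: add [B → . x], [B → . b X X], [B → . X X]

GOTO = { [B → . X X], [B → . b X X], [B → . x], [B → b . X X], [X → . B ;], [X → . b], [X → b .] }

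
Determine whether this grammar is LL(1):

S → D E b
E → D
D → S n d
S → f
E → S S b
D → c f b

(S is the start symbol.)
No. Predict set conflict for S: { 'f' }

Relevant sets:
  FIRST(D) = { 'c', 'f' }
  FIRST(S) = { 'c', 'f' }

For S:
  PREDICT(S → D E b) = { 'c', 'f' }
  PREDICT(S → f) = { 'f' }
For E:
  PREDICT(E → D) = { 'c', 'f' }
  PREDICT(E → S S b) = { 'c', 'f' }
For D:
  PREDICT(D → S n d) = { 'c', 'f' }
  PREDICT(D → c f b) = { 'c' }

Conflict found: Predict set conflict for S: { 'f' }
The grammar is NOT LL(1).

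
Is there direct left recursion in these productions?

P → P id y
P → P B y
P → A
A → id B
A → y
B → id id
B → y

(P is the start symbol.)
Yes, P is left-recursive

Direct left recursion occurs when N → N α for some non-terminal N (the right-hand side begins with the left-hand side itself).

P → P id y: LEFT RECURSIVE (starts with P)
P → P B y: LEFT RECURSIVE (starts with P)
P → A: starts with A
A → id B: starts with id
A → y: starts with y
B → id id: starts with id
B → y: starts with y

The grammar has direct left recursion on: P.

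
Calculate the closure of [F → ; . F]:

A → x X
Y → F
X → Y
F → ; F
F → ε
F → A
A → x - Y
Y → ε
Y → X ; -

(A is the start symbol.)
To compute CLOSURE, for each item [A → α.Bβ] where B is a non-terminal, add [B → .γ] for all productions B → γ; repeat for the newly added items until nothing changes.

Start with: [F → ; . F]
  [F → ; . F] has the dot before F: add [F → . ; F], [F → .], [F → . A]
  [F → . A] has the dot before A: add [A → . x X], [A → . x - Y]
No further items can be added.

CLOSURE = { [A → . x - Y], [A → . x X], [F → . ; F], [F → . A], [F → .], [F → ; . F] }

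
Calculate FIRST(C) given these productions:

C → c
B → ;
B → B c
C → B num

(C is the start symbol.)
To compute FIRST(C), examine every production with C on the left-hand side, reading each right-hand side left to right until a non-nullable symbol is reached.

FIRST sets of the other non-terminals involved (by the same procedure, iterated to a fixed point):
  FIRST(B) = { ';' }

From C → c:
  - c is a terminal: add 'c' and stop
From C → B num:
  - B is a non-terminal: add FIRST(B) \ {ε} = { ';' }
    B is not nullable, so stop

Collecting: FIRST(C) = { ';', 'c' }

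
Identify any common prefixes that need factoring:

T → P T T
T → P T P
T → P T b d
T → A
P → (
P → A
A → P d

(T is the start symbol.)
Left-factoring is needed when two productions for the same non-terminal
share a common prefix on the right-hand side.

Productions for T:
  T → P T T
  T → P T P
  T → P T b d
  T → A
Productions for P:
  P → (
  P → A

Found common prefix 'P T' in productions for T

Answer: Yes, T has productions with common prefix 'P T'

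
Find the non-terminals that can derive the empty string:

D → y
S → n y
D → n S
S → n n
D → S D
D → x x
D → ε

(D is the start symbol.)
{ 'D' }

ε-productions: D → ε
So D is immediately nullable.
No further non-terminal can be added: every production for the remaining non-terminals contains a terminal or a non-nullable non-terminal.
Nullable = { 'D' }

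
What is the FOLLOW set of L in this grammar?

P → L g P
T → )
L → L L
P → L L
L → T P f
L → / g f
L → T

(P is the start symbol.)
To compute FOLLOW(L), find every occurrence of L on a right-hand side N → α L β: add FIRST(β) \ {ε}, and if β is empty or nullable also add FOLLOW(N). Iterate to a fixed point.

In P → L g P: L is followed by g P, add FIRST(g P) \ {ε} = { 'g' }
In L → L L: L is followed by L, add FIRST(L) \ {ε} = { ')', '/' }
In L → L L: L is at the end; this adds FOLLOW(L) to itself — nothing new
In P → L L: L is followed by L, add FIRST(L) \ {ε} = { ')', '/' }
In P → L L: L is at the end, add FOLLOW(P)

The FOLLOW sets referred to above (computed the same way, to a fixed point):
  FOLLOW(P) = { $, 'f' }

Taking the union: FOLLOW(L) = { $, ')', '/', 'f', 'g' }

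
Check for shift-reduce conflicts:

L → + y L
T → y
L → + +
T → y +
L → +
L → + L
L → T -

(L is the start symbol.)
Yes — I1: [L → + .] vs [L → . +]; I4: [T → y .] vs [T → y . +]; I7: [L → + .] vs [L → . +]; I9: [T → y .] vs [L → . +]; I10: [L → + .] vs [L → . +]

Augment with L' → L and build the canonical LR(0) collection (I0 = CLOSURE({[L' → . L]}), then GOTO on every symbol after a dot until no new states appear). It has 12 states:
  I0: { [L → . + +], [L → . + L], [L → . + y L], [L → . +], [L → . T -], [L' → . L], [T → . y +], [T → . y] }  — shift
  I1: { [L → + . +], [L → + . L], [L → + . y L], [L → + .], [L → . + +], [L → . + L], [L → . + y L], [L → . +], [L → . T -], [T → . y +], [T → . y] }  — shift, reduce
  I2: { [L' → L .] }  — accept
  I3: { [L → T . -] }  — shift
  I4: { [T → y . +], [T → y .] }  — shift, reduce
  I5: { [T → y + .] }  — reduce
  I6: { [L → T - .] }  — reduce
  I7: { [L → + + .], [L → + . +], [L → + . L], [L → + . y L], [L → + .], [L → . + +], [L → . + L], [L → . + y L], [L → . +], [L → . T -], [T → . y +], [T → . y] }  — shift, 2 reduces
  I8: { [L → + L .] }  — reduce
  I9: { [L → + y . L], [L → . + +], [L → . + L], [L → . + y L], [L → . +], [L → . T -], [T → . y +], [T → . y], [T → y . +], [T → y .] }  — shift, reduce
  I10: { [L → + . +], [L → + . L], [L → + . y L], [L → + .], [L → . + +], [L → . + L], [L → . + y L], [L → . +], [L → . T -], [T → . y +], [T → . y], [T → y + .] }  — shift, 2 reduces
  I11: { [L → + y L .] }  — reduce

I1 contains reduce item [L → + .] and shift items [L → . +], [L → . + +], [L → + . +], [L → . + L], [L → . + y L], [L → + . y L], [T → . y], [T → . y +] — shift-reduce conflict.
I4 contains reduce item [T → y .] and shift item [T → y . +] — shift-reduce conflict.
I7 contains reduce items [L → + .], [L → + + .] and shift items [L → . +], [L → . + +], [L → + . +], [L → . + L], [L → . + y L], [L → + . y L], [T → . y], [T → . y +] — shift-reduce conflict.
I9 contains reduce item [T → y .] and shift items [L → . +], [L → . + +], [L → . + L], [L → . + y L], [T → . y], [T → . y +], [T → y . +] — shift-reduce conflict.
I10 contains reduce items [L → + .], [T → y + .] and shift items [L → . +], [L → . + +], [L → + . +], [L → . + L], [L → . + y L], [L → + . y L], [T → . y], [T → . y +] — shift-reduce conflict.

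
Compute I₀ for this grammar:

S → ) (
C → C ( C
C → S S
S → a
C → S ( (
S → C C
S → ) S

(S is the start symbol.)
{ [C → . C ( C], [C → . S ( (], [C → . S S], [S → . ) (], [S → . ) S], [S → . C C], [S → . a], [S' → . S] }

First, augment the grammar with S' → S
I₀ = CLOSURE({ [S' → . S] }):
  [S' → . S] has the dot before S: add [S → . ) (], [S → . a], [S → . C C], [S → . ) S]
  [S → . C C] has the dot before C: add [C → . C ( C], [C → . S S], [C → . S ( (]
No further items can be added.

I₀ = { [C → . C ( C], [C → . S ( (], [C → . S S], [S → . ) (], [S → . ) S], [S → . C C], [S → . a], [S' → . S] }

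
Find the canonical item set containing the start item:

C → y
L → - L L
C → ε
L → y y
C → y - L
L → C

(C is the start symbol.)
First, augment the grammar with C' → C
I₀ = CLOSURE({ [C' → . C] }):
  [C' → . C] has the dot before C: add [C → . y], [C → .], [C → . y - L]
No further items can be added.

I₀ = { [C → . y - L], [C → . y], [C → .], [C' → . C] }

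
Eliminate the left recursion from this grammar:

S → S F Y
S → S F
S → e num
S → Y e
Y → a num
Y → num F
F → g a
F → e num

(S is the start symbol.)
S is directly left-recursive. The standard transformation for
  A → A α₁ | ... | A α_m | β₁ | ... | β_n
is
  A  → β₁ A' | ... | β_n A'
  A' → α₁ A' | ... | α_m A' | ε

S → e num becomes S → e num S'
S → Y e becomes S → Y e S'
S → S F Y becomes S' → F Y S'
S → S F becomes S' → F S'
Add S' → ε

Productions for other non-terminals are unchanged:
  Y → a num
  Y → num F
  F → g a
  F → e num

Resulting grammar:
S → e num S'
S → Y e S'
S' → F Y S'
S' → F S'
S' → ε
Y → a num
Y → num F
F → g a
F → e num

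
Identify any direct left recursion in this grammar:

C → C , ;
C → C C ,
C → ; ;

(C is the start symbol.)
C → C , ;: LEFT RECURSIVE (starts with C)
C → C C ,: LEFT RECURSIVE (starts with C)
C → ; ;: starts with ';'

The grammar has direct left recursion on: C.

Answer: Yes, C is left-recursive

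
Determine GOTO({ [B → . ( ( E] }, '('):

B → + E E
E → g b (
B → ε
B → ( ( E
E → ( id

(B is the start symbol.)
GOTO(I, '(') = CLOSURE({ [A → αX.β] : [A → α.Xβ] ∈ I, X = '(' })

Items with dot before '(', with the dot advanced:
  [B → . ( ( E] → [B → ( . ( E]
Closure adds nothing (no advanced item has the dot before a non-terminal).

GOTO = { [B → ( . ( E] }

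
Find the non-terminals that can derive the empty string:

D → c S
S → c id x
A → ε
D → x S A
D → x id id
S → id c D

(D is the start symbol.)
{ 'A' }

A non-terminal is nullable if it can derive ε (the empty string): either it has an ε-production, or it has a production whose right-hand side consists entirely of nullable non-terminals.

ε-productions: A → ε
So A is immediately nullable.
No further non-terminal can be added: every production for the remaining non-terminals contains a terminal or a non-nullable non-terminal.
Nullable = { 'A' }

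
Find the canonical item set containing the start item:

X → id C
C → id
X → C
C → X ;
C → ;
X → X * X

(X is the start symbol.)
First, augment the grammar with X' → X
I₀ = CLOSURE({ [X' → . X] }):
  [X' → . X] has the dot before X: add [X → . id C], [X → . C], [X → . X * X]
  [X → . C] has the dot before C: add [C → . id], [C → . X ;], [C → . ;]
No further items can be added.

I₀ = { [C → . ;], [C → . X ;], [C → . id], [X → . C], [X → . X * X], [X → . id C], [X' → . X] }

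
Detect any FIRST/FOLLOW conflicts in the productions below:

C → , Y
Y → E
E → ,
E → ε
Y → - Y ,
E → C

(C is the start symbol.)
A FIRST/FOLLOW conflict occurs when a non-terminal N has a nullable alternative N → β (β ⇒* ε) and another alternative N → α with FIRST(α) ∩ FOLLOW(N) ≠ ∅: on such a lookahead the parser cannot decide between expanding α and letting N vanish via β.

Nullable non-terminals: E, Y.
FIRST sets used below: FIRST(C) = { ',' }, FIRST(E) = { ',', ε }

E: nullable alternative(s) E → ε; FOLLOW(E) = { $, ',' }
  E → ,: FIRST \ {ε} = { ',' } — overlaps FOLLOW(E) on { ',' }: CONFLICT
  E → ε: FIRST \ {ε} = { } — this is the only nullable alternative, skip
  E → C: FIRST \ {ε} = { ',' } — overlaps FOLLOW(E) on { ',' }: CONFLICT

Y: nullable alternative(s) Y → E; FOLLOW(Y) = { $, ',' }
  Y → E: FIRST \ {ε} = { ',' } — this is the only nullable alternative, skip
  Y → - Y ,: FIRST \ {ε} = { '-' } — disjoint from FOLLOW(Y)

C has no nullable alternative, so no FIRST/FOLLOW check is needed there.

So the grammar has 2 FIRST/FOLLOW conflicts (marked CONFLICT above).

Answer: Yes. E → ',' with FOLLOW(E) on { ',' }; E → C with FOLLOW(E) on { ',' }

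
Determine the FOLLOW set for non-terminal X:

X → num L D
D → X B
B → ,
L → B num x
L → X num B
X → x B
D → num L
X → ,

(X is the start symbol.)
{ $, ',', 'num' }

To compute FOLLOW(X), find every occurrence of X on a right-hand side N → α X β: add FIRST(β) \ {ε}, and if β is empty or nullable also add FOLLOW(N). Iterate to a fixed point.

X is the start symbol, so $ ∈ FOLLOW(X).
In D → X B: X is followed by B, add FIRST(B) \ {ε} = { ',' }
In L → X num B: X is followed by num B, add FIRST(num B) \ {ε} = { 'num' }

Taking the union: FOLLOW(X) = { $, ',', 'num' }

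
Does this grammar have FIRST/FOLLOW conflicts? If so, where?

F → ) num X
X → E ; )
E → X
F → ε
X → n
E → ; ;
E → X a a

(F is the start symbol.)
A FIRST/FOLLOW conflict occurs when a non-terminal N has a nullable alternative N → β (β ⇒* ε) and another alternative N → α with FIRST(α) ∩ FOLLOW(N) ≠ ∅: on such a lookahead the parser cannot decide between expanding α and letting N vanish via β.

Nullable non-terminals: F.

F: nullable alternative(s) F → ε; FOLLOW(F) = { $ }
  F → ) num X: FIRST \ {ε} = { ')' } — disjoint from FOLLOW(F)
  F → ε: FIRST \ {ε} = { } — this is the only nullable alternative, skip

E, X have no nullable alternative, so no FIRST/FOLLOW check is needed there.

No FIRST/FOLLOW conflicts found.

Answer: No FIRST/FOLLOW conflicts.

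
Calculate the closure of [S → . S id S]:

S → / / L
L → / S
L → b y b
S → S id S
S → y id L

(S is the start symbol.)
{ [S → . / / L], [S → . S id S], [S → . y id L] }

To compute CLOSURE, for each item [A → α.Bβ] where B is a non-terminal, add [B → .γ] for all productions B → γ; repeat for the newly added items until nothing changes.

Start with: [S → . S id S]
  [S → . S id S] has the dot before S: add [S → . / / L], [S → . y id L]
No further items can be added.

CLOSURE = { [S → . / / L], [S → . S id S], [S → . y id L] }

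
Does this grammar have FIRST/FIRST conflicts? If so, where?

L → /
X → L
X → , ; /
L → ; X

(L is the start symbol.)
FIRST sets of the non-terminals at (or reachable through a nullable prefix from) the front of some alternative:
  FIRST(L) = { '/', ';' }

Productions for L:
  L → /: FIRST = { '/' }
  L → ; X: FIRST = { ';' }
Productions for X:
  X → L: FIRST = { '/', ';' }
  X → , ; /: FIRST = { ',' }

All alternatives of each non-terminal have pairwise disjoint FIRST sets.

Answer: No FIRST/FIRST conflicts.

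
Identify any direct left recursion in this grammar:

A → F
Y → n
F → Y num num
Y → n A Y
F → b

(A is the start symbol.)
No direct left recursion

Direct left recursion occurs when N → N α for some non-terminal N (the right-hand side begins with the left-hand side itself).

A → F: starts with F
Y → n: starts with n
F → Y num num: starts with Y
Y → n A Y: starts with n
F → b: starts with b

No direct left recursion found.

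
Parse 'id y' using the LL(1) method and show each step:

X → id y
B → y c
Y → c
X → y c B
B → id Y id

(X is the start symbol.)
LL(1) parsing maintains a stack (initially the start symbol over $) and the input. At each step: if the stack top is a terminal, match it against the current input token; if it is a non-terminal N, replace it with the RHS of M[N, lookahead] (the unique production whose predict set contains the lookahead).

Stack is shown with the top on the left.

Stack   Input   Action
----------------------
X $     id y $  output X → id y
id y $  id y $  match 'id'
y $     y $     match 'y'
$       $       accept

The string is accepted.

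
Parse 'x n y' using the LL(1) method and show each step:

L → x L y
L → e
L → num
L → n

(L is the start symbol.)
LL(1) parsing maintains a stack (initially the start symbol over $) and the input. At each step: if the stack top is a terminal, match it against the current input token; if it is a non-terminal N, replace it with the RHS of M[N, lookahead] (the unique production whose predict set contains the lookahead).

Stack is shown with the top on the left.

Stack    Input    Action
------------------------
L $      x n y $  output L → x L y
x L y $  x n y $  match 'x'
L y $    n y $    output L → n
n y $    n y $    match 'n'
y $      y $      match 'y'
$        $        accept

The string is accepted.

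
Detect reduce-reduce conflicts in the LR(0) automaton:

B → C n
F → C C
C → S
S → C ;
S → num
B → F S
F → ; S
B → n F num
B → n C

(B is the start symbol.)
Augment with B' → B and build the canonical LR(0) collection (I0 = CLOSURE({[B' → . B]}), then GOTO on every symbol after a dot until no new states appear). It has 17 states:
  I0: { [B → . C n], [B → . F S], [B → . n C], [B → . n F num], [B' → . B], [C → . S], [F → . ; S], [F → . C C], [S → . C ;], [S → . num] }  — shift
  I1: { [C → . S], [F → ; . S], [S → . C ;], [S → . num] }  — shift
  I2: { [B' → B .] }  — accept
  I3: { [B → C . n], [C → . S], [F → C . C], [S → . C ;], [S → . num], [S → C . ;] }  — shift
  I4: { [B → F . S], [C → . S], [S → . C ;], [S → . num] }  — shift
  I5: { [C → S .] }  — reduce
  I6: { [B → n . C], [B → n . F num], [C → . S], [F → . ; S], [F → . C C], [S → . C ;], [S → . num] }  — shift
  I7: { [S → num .] }  — reduce
  I8: { [B → n C .], [C → . S], [F → C . C], [S → . C ;], [S → . num], [S → C . ;] }  — shift, reduce
  I9: { [B → n F . num] }  — shift
  I10: { [B → n F num .] }  — reduce
  I11: { [S → C ; .] }  — reduce
  I12: { [F → C C .], [S → C . ;] }  — shift, reduce
  I13: { [S → C . ;] }  — shift
  I14: { [B → F S .], [C → S .] }  — 2 reduces
  I15: { [B → C n .] }  — reduce
  I16: { [C → S .], [F → ; S .] }  — 2 reduces

I14 contains complete items [B → F S .], [C → S .] — reduce-reduce conflict.
I16 contains complete items [C → S .], [F → ; S .] — reduce-reduce conflict.

Answer: Yes — I14: [B → F S .] vs [C → S .]; I16: [C → S .] vs [F → ; S .]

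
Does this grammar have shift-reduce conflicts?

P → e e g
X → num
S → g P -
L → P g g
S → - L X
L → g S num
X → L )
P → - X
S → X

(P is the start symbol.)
Augment with P' → P and build the canonical LR(0) collection (I0 = CLOSURE({[P' → . P]}), then GOTO on every symbol after a dot until no new states appear). It has 23 states:
  I0: { [P → . - X], [P → . e e g], [P' → . P] }  — shift
  I1: { [L → . P g g], [L → . g S num], [P → - . X], [P → . - X], [P → . e e g], [X → . L )], [X → . num] }  — shift
  I2: { [P' → P .] }  — accept
  I3: { [P → e . e g] }  — shift
  I4: { [P → e e . g] }  — shift
  I5: { [P → e e g .] }  — reduce
  I6: { [X → L . )] }  — shift
  I7: { [L → P . g g] }  — shift
  I8: { [P → - X .] }  — reduce
  I9: { [L → . P g g], [L → . g S num], [L → g . S num], [P → . - X], [P → . e e g], [S → . - L X], [S → . X], [S → . g P -], [X → . L )], [X → . num] }  — shift
  I10: { [X → num .] }  — reduce
  I11: { [L → . P g g], [L → . g S num], [P → - . X], [P → . - X], [P → . e e g], [S → - . L X], [X → . L )], [X → . num] }  — shift
  I12: { [L → g S . num] }  — shift
  I13: { [S → X .] }  — reduce
  I14: { [L → . P g g], [L → . g S num], [L → g . S num], [P → . - X], [P → . e e g], [S → . - L X], [S → . X], [S → . g P -], [S → g . P -], [X → . L )], [X → . num] }  — shift
  I15: { [L → P . g g], [S → g P . -] }  — shift
  I16: { [S → g P - .] }  — reduce
  I17: { [L → P g . g] }  — shift
  I18: { [L → P g g .] }  — reduce
  I19: { [L → g S num .] }  — reduce
  I20: { [L → . P g g], [L → . g S num], [P → . - X], [P → . e e g], [S → - L . X], [X → . L )], [X → . num], [X → L . )] }  — shift
  I21: { [X → L ) .] }  — reduce
  I22: { [S → - L X .] }  — reduce

No state contains both a complete item and a shift item.

Answer: No shift-reduce conflicts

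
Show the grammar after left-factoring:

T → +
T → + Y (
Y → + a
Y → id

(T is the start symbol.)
T → + T'
T' → ε
T' → Y (
Y → + a
Y → id

Left-factoring transforms A → αβ₁ | αβ₂ into A → αA' and A' → β₁ | β₂
(α is the longest common prefix among the alternatives). Repeat until
no nonterminal has two alternatives with a common prefix.

Round 1: T has alternatives sharing prefix '+'. Introduce T': T → + T'
  Add: T' → ε
  Add: T' → Y (

No remaining common prefixes — done.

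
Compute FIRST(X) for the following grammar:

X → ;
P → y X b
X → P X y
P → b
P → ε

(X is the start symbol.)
FIRST sets of the other non-terminals involved (by the same procedure, iterated to a fixed point):
  FIRST(P) = { 'b', 'y', ε }

From X → ;:
  - ';' is a terminal: add ';' and stop
From X → P X y:
  - P is a non-terminal: add FIRST(P) \ {ε} = { 'b', 'y' }
    P is nullable, so continue to the next symbol
  - X is the symbol being defined: contributes nothing new
    X is not nullable, so stop

Collecting: FIRST(X) = { ';', 'b', 'y' }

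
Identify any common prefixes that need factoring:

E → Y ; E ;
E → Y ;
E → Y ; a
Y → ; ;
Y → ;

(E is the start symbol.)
Yes, E has productions with common prefix 'Y ;'; Y has productions with common prefix ';'

Left-factoring is needed when two productions for the same non-terminal
share a common prefix on the right-hand side.

Productions for E:
  E → Y ; E ;
  E → Y ;
  E → Y ; a
Productions for Y:
  Y → ; ;
  Y → ;

Found common prefix 'Y ;' in productions for E
Found common prefix ';' in productions for Y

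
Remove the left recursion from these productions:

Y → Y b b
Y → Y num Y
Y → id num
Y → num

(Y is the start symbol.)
Y → id num Y'
Y → num Y'
Y' → b b Y'
Y' → num Y Y'
Y' → ε

Y is directly left-recursive. The standard transformation for
  A → A α₁ | ... | A α_m | β₁ | ... | β_n
is
  A  → β₁ A' | ... | β_n A'
  A' → α₁ A' | ... | α_m A' | ε

Y → id num becomes Y → id num Y'
Y → num becomes Y → num Y'
Y → Y b b becomes Y' → b b Y'
Y → Y num Y becomes Y' → num Y Y'
Add Y' → ε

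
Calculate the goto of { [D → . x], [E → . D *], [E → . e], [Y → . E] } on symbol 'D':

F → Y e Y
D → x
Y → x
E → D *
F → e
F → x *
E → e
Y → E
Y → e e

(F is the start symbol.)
{ [E → D . *] }

GOTO(I, 'D') = CLOSURE({ [A → αX.β] : [A → α.Xβ] ∈ I, X = 'D' })

Items with dot before 'D', with the dot advanced:
  [E → . D *] → [E → D . *]
Closure adds nothing (no advanced item has the dot before a non-terminal).

GOTO = { [E → D . *] }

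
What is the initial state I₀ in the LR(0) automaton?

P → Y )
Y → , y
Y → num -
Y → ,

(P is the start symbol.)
{ [P → . Y )], [P' → . P], [Y → . , y], [Y → . ,], [Y → . num -] }

First, augment the grammar with P' → P
I₀ = CLOSURE({ [P' → . P] }):
  [P' → . P] has the dot before P: add [P → . Y )]
  [P → . Y )] has the dot before Y: add [Y → . , y], [Y → . num -], [Y → . ,]
No further items can be added.

I₀ = { [P → . Y )], [P' → . P], [Y → . , y], [Y → . ,], [Y → . num -] }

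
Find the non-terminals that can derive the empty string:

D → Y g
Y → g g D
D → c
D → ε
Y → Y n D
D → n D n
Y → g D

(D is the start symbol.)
{ 'D' }

A non-terminal is nullable if it can derive ε (the empty string): either it has an ε-production, or it has a production whose right-hand side consists entirely of nullable non-terminals.

ε-productions: D → ε
So D is immediately nullable.
No further non-terminal can be added: every production for the remaining non-terminals contains a terminal or a non-nullable non-terminal.
Nullable = { 'D' }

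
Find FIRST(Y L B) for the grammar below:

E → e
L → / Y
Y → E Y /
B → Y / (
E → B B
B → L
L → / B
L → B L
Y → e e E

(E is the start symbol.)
{ '/', 'e' }

FIRST sets of the non-terminals involved (from the grammar, by fixed-point iteration):
  FIRST(Y) = { '/', 'e' }

To compute FIRST(Y L B), process the symbols left to right:
Symbol Y is a non-terminal. Add FIRST(Y) \ {ε} = { '/', 'e' }
Y is not nullable (ε ∉ FIRST(Y)), so stop here.
FIRST(Y L B) = { '/', 'e' }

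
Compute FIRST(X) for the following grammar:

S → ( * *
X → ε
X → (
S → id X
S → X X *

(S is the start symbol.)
{ '(', ε }

To compute FIRST(X), examine every production with X on the left-hand side, reading each right-hand side left to right until a non-nullable symbol is reached.

From X → ε:
  - ε-production, so ε ∈ FIRST(X)
From X → (:
  - '(' is a terminal: add '(' and stop

Collecting: FIRST(X) = { '(', ε }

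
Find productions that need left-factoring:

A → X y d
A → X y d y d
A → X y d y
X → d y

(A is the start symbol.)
Left-factoring is needed when two productions for the same non-terminal
share a common prefix on the right-hand side.

Productions for A:
  A → X y d
  A → X y d y d
  A → X y d y

Found common prefix 'X y d' in productions for A

Answer: Yes, A has productions with common prefix 'X y d'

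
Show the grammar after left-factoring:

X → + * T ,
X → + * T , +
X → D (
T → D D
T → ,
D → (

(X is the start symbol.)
X → + * T , X'
X' → ε
X' → +
X → D (
T → D D
T → ,
D → (

Left-factoring transforms A → αβ₁ | αβ₂ into A → αA' and A' → β₁ | β₂
(α is the longest common prefix among the alternatives). Repeat until
no nonterminal has two alternatives with a common prefix.

Round 1: X has alternatives sharing prefix '+ * T ,'. Introduce X': X → + * T , X'
  Add: X' → ε
  Add: X' → +

No remaining common prefixes — done.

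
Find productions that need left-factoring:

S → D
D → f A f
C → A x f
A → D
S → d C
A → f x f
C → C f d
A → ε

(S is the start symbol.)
No, left-factoring is not needed

Left-factoring is needed when two productions for the same non-terminal
share a common prefix on the right-hand side.

Productions for S:
  S → D
  S → d C
Productions for C:
  C → A x f
  C → C f d
Productions for A:
  A → D
  A → f x f
  A → ε

No common prefixes found.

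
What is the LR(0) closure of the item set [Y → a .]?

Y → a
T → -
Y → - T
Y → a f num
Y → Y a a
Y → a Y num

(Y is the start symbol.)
{ [Y → a .] }

To compute CLOSURE, for each item [A → α.Bβ] where B is a non-terminal, add [B → .γ] for all productions B → γ; repeat for the newly added items until nothing changes.

Start with: [Y → a .]
The dot is at the end, so nothing is added.

CLOSURE = { [Y → a .] }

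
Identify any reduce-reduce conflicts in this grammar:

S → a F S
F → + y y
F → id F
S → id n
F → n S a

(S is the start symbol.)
No reduce-reduce conflicts

Augment with S' → S and build the canonical LR(0) collection (I0 = CLOSURE({[S' → . S]}), then GOTO on every symbol after a dot until no new states appear). It has 15 states:
  I0: { [S → . a F S], [S → . id n], [S' → . S] }  — shift
  I1: { [S' → S .] }  — accept
  I2: { [F → . + y y], [F → . id F], [F → . n S a], [S → a . F S] }  — shift
  I3: { [S → id . n] }  — shift
  I4: { [S → id n .] }  — reduce
  I5: { [F → + . y y] }  — shift
  I6: { [S → . a F S], [S → . id n], [S → a F . S] }  — shift
  I7: { [F → . + y y], [F → . id F], [F → . n S a], [F → id . F] }  — shift
  I8: { [F → n . S a], [S → . a F S], [S → . id n] }  — shift
  I9: { [F → n S . a] }  — shift
  I10: { [F → n S a .] }  — reduce
  I11: { [F → id F .] }  — reduce
  I12: { [S → a F S .] }  — reduce
  I13: { [F → + y . y] }  — shift
  I14: { [F → + y y .] }  — reduce

No state contains more than one complete item.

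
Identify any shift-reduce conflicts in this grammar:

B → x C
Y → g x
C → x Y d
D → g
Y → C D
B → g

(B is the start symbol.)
Augment with B' → B and build the canonical LR(0) collection (I0 = CLOSURE({[B' → . B]}), then GOTO on every symbol after a dot until no new states appear). It has 13 states:
  I0: { [B → . g], [B → . x C], [B' → . B] }  — shift
  I1: { [B' → B .] }  — accept
  I2: { [B → g .] }  — reduce
  I3: { [B → x . C], [C → . x Y d] }  — shift
  I4: { [B → x C .] }  — reduce
  I5: { [C → . x Y d], [C → x . Y d], [Y → . C D], [Y → . g x] }  — shift
  I6: { [D → . g], [Y → C . D] }  — shift
  I7: { [C → x Y . d] }  — shift
  I8: { [Y → g . x] }  — shift
  I9: { [Y → g x .] }  — reduce
  I10: { [C → x Y d .] }  — reduce
  I11: { [Y → C D .] }  — reduce
  I12: { [D → g .] }  — reduce

No state contains both a complete item and a shift item.

Answer: No shift-reduce conflicts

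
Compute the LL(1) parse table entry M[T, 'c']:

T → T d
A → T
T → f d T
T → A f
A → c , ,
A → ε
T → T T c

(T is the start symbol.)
To find M[T, 'c'], we find productions for T where 'c' is in the predict set (PREDICT(N → α) = (FIRST(α) \ {ε}) ∪ (FOLLOW(N) if α ⇒* ε)).

Relevant sets:
  FIRST(T) = { 'c', 'f' }
  FIRST(A) = { 'c', 'f', ε }

T → T d: PREDICT = { 'c', 'f' }
  'c' is in predict set, so this production goes in M[T, 'c']
T → f d T: PREDICT = { 'f' }
T → A f: PREDICT = { 'c', 'f' }
  'c' is in predict set, so this production goes in M[T, 'c']
T → T T c: PREDICT = { 'c', 'f' }
  'c' is in predict set, so this production goes in M[T, 'c']

M[T, 'c'] = T → T d, T → A f, T → T T c  (a multiply-defined cell — the grammar is not LL(1))

Answer: T → T d, T → A f, T → T T c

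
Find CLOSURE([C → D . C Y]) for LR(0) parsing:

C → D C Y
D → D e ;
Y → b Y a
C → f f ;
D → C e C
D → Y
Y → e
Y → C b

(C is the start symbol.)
To compute CLOSURE, for each item [A → α.Bβ] where B is a non-terminal, add [B → .γ] for all productions B → γ; repeat for the newly added items until nothing changes.

Start with: [C → D . C Y]
  [C → D . C Y] has the dot before C: add [C → . D C Y], [C → . f f ;]
  [C → . D C Y] has the dot before D: add [D → . D e ;], [D → . C e C], [D → . Y]
  [D → . Y] has the dot before Y: add [Y → . b Y a], [Y → . e], [Y → . C b]
No further items can be added.

CLOSURE = { [C → . D C Y], [C → . f f ;], [C → D . C Y], [D → . C e C], [D → . D e ;], [D → . Y], [Y → . C b], [Y → . b Y a], [Y → . e] }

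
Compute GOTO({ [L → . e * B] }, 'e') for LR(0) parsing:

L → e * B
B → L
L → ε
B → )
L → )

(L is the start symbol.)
GOTO(I, 'e') = CLOSURE({ [A → αX.β] : [A → α.Xβ] ∈ I, X = 'e' })

Items with dot before 'e', with the dot advanced:
  [L → . e * B] → [L → e . * B]
Closure adds nothing (no advanced item has the dot before a non-terminal).

GOTO = { [L → e . * B] }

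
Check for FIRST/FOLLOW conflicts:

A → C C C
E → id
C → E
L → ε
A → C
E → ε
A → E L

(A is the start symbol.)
Yes. E → id with FOLLOW(E) on { 'id' }

Nullable non-terminals: A, C, E, L.
FIRST sets used below: FIRST(C) = { 'id', ε }, FIRST(E) = { 'id', ε }, FIRST(L) = { ε }

A: nullable alternative(s) A → C C C, A → C, A → E L; FOLLOW(A) = { $ }
  A → C C C: FIRST \ {ε} = { 'id' } — disjoint from FOLLOW(A)
  A → C: FIRST \ {ε} = { 'id' } — disjoint from FOLLOW(A)
  A → E L: FIRST \ {ε} = { 'id' } — disjoint from FOLLOW(A)
C has a nullable alternative but only one production, so nothing to check.

E: nullable alternative(s) E → ε; FOLLOW(E) = { $, 'id' }
  E → id: FIRST \ {ε} = { 'id' } — overlaps FOLLOW(E) on { 'id' }: CONFLICT
  E → ε: FIRST \ {ε} = { } — this is the only nullable alternative, skip
L has a nullable alternative but only one production, so nothing to check.

So the grammar has 1 FIRST/FOLLOW conflict (marked CONFLICT above).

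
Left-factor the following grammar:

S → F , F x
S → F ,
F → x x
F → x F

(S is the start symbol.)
S → F , S'
S' → F x
S' → ε
F → x F'
F' → x
F' → F

Left-factoring transforms A → αβ₁ | αβ₂ into A → αA' and A' → β₁ | β₂
(α is the longest common prefix among the alternatives). Repeat until
no nonterminal has two alternatives with a common prefix.

Round 1: S has alternatives sharing prefix 'F ,'. Introduce S': S → F , S'
  Add: S' → F x
  Add: S' → ε

Round 2: F has alternatives sharing prefix 'x'. Introduce F': F → x F'
  Add: F' → x
  Add: F' → F

No remaining common prefixes — done.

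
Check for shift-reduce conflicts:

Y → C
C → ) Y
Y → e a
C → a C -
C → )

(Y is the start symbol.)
A shift-reduce conflict occurs when an LR(0) state has both:
  - a complete (reduce) item [A → α .] (dot at the end), and
  - a shift item [B → β . c γ] (dot before a terminal).

Augment with Y' → Y and build the canonical LR(0) collection (I0 = CLOSURE({[Y' → . Y]}), then GOTO on every symbol after a dot until no new states appear). It has 10 states:
  I0: { [C → . ) Y], [C → . )], [C → . a C -], [Y → . C], [Y → . e a], [Y' → . Y] }  — shift
  I1: { [C → ) . Y], [C → ) .], [C → . ) Y], [C → . )], [C → . a C -], [Y → . C], [Y → . e a] }  — shift, reduce
  I2: { [Y → C .] }  — reduce
  I3: { [Y' → Y .] }  — accept
  I4: { [C → . ) Y], [C → . )], [C → . a C -], [C → a . C -] }  — shift
  I5: { [Y → e . a] }  — shift
  I6: { [Y → e a .] }  — reduce
  I7: { [C → a C . -] }  — shift
  I8: { [C → a C - .] }  — reduce
  I9: { [C → ) Y .] }  — reduce

I1 contains reduce item [C → ) .] and shift items [C → . )], [C → . ) Y], [C → . a C -], [Y → . e a] — shift-reduce conflict.

Answer: Yes — I1: [C → ) .] vs [C → . )]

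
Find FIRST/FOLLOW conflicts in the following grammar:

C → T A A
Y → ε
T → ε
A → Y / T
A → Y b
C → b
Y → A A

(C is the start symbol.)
A FIRST/FOLLOW conflict occurs when a non-terminal N has a nullable alternative N → β (β ⇒* ε) and another alternative N → α with FIRST(α) ∩ FOLLOW(N) ≠ ∅: on such a lookahead the parser cannot decide between expanding α and letting N vanish via β.

Nullable non-terminals: T, Y.
FIRST sets used below: FIRST(A) = { '/', 'b' }
T has a nullable alternative but only one production, so nothing to check.

Y: nullable alternative(s) Y → ε; FOLLOW(Y) = { '/', 'b' }
  Y → ε: FIRST \ {ε} = { } — this is the only nullable alternative, skip
  Y → A A: FIRST \ {ε} = { '/', 'b' } — overlaps FOLLOW(Y) on { '/', 'b' }: CONFLICT

A, C have no nullable alternative, so no FIRST/FOLLOW check is needed there.

So the grammar has 1 FIRST/FOLLOW conflict (marked CONFLICT above).

Answer: Yes. Y → A A with FOLLOW(Y) on { '/', 'b' }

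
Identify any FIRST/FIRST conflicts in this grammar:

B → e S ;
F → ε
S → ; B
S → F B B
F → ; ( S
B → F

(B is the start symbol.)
A FIRST/FIRST conflict occurs when two productions N → α and N → β for the same non-terminal have FIRST(α) ∩ FIRST(β) ≠ ∅ (with ε ∈ FIRST of a nullable right-hand side, so two nullable alternatives also conflict).

FIRST sets of the non-terminals at (or reachable through a nullable prefix from) the front of some alternative:
  FIRST(F) = { ';', ε }
  FIRST(B) = { ';', 'e', ε }

Productions for B:
  B → e S ;: FIRST = { 'e' }
  B → F: FIRST = { ';', ε }
Productions for F:
  F → ε: FIRST = { ε }
  F → ; ( S: FIRST = { ';' }
Productions for S:
  S → ; B: FIRST = { ';' }
  S → F B B: FIRST = { ';', 'e', ε }

Conflict for S: S → ; B and S → F B B
  Overlap: { ';' }

Answer: Yes. S → ';' B / S → F B B on { ';' }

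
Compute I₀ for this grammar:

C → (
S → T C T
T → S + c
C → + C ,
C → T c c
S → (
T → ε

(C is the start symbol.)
{ [C → . (], [C → . + C ,], [C → . T c c], [C' → . C], [S → . (], [S → . T C T], [T → . S + c], [T → .] }

First, augment the grammar with C' → C
I₀ = CLOSURE({ [C' → . C] }):
  [C' → . C] has the dot before C: add [C → . (], [C → . + C ,], [C → . T c c]
  [C → . T c c] has the dot before T: add [T → . S + c], [T → .]
  [T → . S + c] has the dot before S: add [S → . T C T], [S → . (]
No further items can be added.

I₀ = { [C → . (], [C → . + C ,], [C → . T c c], [C' → . C], [S → . (], [S → . T C T], [T → . S + c], [T → .] }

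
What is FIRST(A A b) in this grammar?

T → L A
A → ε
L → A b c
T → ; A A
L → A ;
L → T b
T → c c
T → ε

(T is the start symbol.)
{ 'b' }

FIRST sets of the non-terminals involved (from the grammar, by fixed-point iteration):
  FIRST(A) = { ε }

To compute FIRST(A A b), process the symbols left to right:
Symbol A is a non-terminal. Add FIRST(A) \ {ε} = { }
A is nullable (ε ∈ FIRST(A)), continue to the next symbol.
Symbol A is a non-terminal. Add FIRST(A) \ {ε} = { }
A is nullable (ε ∈ FIRST(A)), continue to the next symbol.
Symbol b is a terminal. Add 'b' and stop.
FIRST(A A b) = { 'b' }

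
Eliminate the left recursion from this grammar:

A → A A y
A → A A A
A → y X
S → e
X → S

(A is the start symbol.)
A is directly left-recursive. The standard transformation for
  A → A α₁ | ... | A α_m | β₁ | ... | β_n
is
  A  → β₁ A' | ... | β_n A'
  A' → α₁ A' | ... | α_m A' | ε

A → y X becomes A → y X A'
A → A A y becomes A' → A y A'
A → A A A becomes A' → A A A'
Add A' → ε

Productions for other non-terminals are unchanged:
  S → e
  X → S

Resulting grammar:
A → y X A'
A' → A y A'
A' → A A A'
A' → ε
S → e
X → S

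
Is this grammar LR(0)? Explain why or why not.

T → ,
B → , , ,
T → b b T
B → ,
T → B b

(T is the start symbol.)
No. Shift-reduce conflict between [B → , .] and [B → , . , ,]

A grammar is LR(0) if no state in the canonical LR(0) collection has:
  - both a shift item (dot before a terminal) and a complete item (shift-reduce conflict), or
  - two or more complete items (reduce-reduce conflict; the accept item [T' → T .] counts as a complete item here).

Augment with T' → T and build the canonical LR(0) collection (I0 = CLOSURE({[T' → . T]}), then GOTO on every symbol after a dot until no new states appear). It has 10 states:
  I0: { [B → . , , ,], [B → . ,], [T → . ,], [T → . B b], [T → . b b T], [T' → . T] }  — shift
  I1: { [B → , . , ,], [B → , .], [T → , .] }  — shift, 2 reduces
  I2: { [T → B . b] }  — shift
  I3: { [T' → T .] }  — accept
  I4: { [T → b . b T] }  — shift
  I5: { [B → . , , ,], [B → . ,], [T → . ,], [T → . B b], [T → . b b T], [T → b b . T] }  — shift
  I6: { [T → b b T .] }  — reduce
  I7: { [T → B b .] }  — reduce
  I8: { [B → , , . ,] }  — shift
  I9: { [B → , , , .] }  — reduce

Conflict in state I1:
  Shift-reduce conflict between [B → , .] and [B → , . , ,]
So the grammar is NOT LR(0).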